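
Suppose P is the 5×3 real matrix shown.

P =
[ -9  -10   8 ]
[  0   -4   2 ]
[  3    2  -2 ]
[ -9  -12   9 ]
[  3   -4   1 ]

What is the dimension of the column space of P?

Row reduce to echelon form.
R3 ← R3 + (1/3)·R1: [0, -4/3, 2/3]
R4 ← R4 − R1: [0, -2, 1]
R5 ← R5 + (1/3)·R1: [0, -22/3, 11/3]
R3 ← R3 − (1/3)·R2: [0, 0, 0]
R4 ← R4 − (1/2)·R2: [0, 0, 0]
R5 ← R5 − (11/6)·R2: [0, 0, 0]
Echelon form has 2 nonzero rows, so rank(P) = 2.
The column space has dimension equal to the rank: 2.

2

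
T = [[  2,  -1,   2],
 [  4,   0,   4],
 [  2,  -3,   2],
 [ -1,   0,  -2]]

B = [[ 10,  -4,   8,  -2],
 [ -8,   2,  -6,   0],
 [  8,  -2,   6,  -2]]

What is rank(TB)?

First compute TB:
[[ 44, -14,  34,  -8],
 [ 72, -24,  56, -16],
 [ 60, -18,  46,  -8],
 [-26,   8, -20,   6]]
Now row reduce the product.
R2 ← R2 − (18/11)·R1: [0, -12/11, 4/11, -32/11]
R3 ← R3 − (15/11)·R1: [0, 12/11, -4/11, 32/11]
R4 ← R4 + (13/22)·R1: [0, -3/11, 1/11, 14/11]
R3 ← R3 + R2: [0, 0, 0, 0]
R4 ← R4 − (1/4)·R2: [0, 0, 0, 2]
Swap R3 ↔ R4
3 nonzero rows, so rank(TB) = 3.

3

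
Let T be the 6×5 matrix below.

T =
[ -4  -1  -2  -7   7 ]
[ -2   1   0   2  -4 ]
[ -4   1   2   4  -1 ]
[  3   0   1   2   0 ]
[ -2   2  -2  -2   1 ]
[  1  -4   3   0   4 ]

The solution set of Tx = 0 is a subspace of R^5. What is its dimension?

Row reduce to echelon form.
R2 ← R2 − (1/2)·R1: [0, 3/2, 1, 11/2, -15/2]
R3 ← R3 − R1: [0, 2, 4, 11, -8]
R4 ← R4 + (3/4)·R1: [0, -3/4, -1/2, -13/4, 21/4]
R5 ← R5 − (1/2)·R1: [0, 5/2, -1, 3/2, -5/2]
R6 ← R6 + (1/4)·R1: [0, -17/4, 5/2, -7/4, 23/4]
R3 ← R3 − (4/3)·R2: [0, 0, 8/3, 11/3, 2]
R4 ← R4 + (1/2)·R2: [0, 0, 0, -1/2, 3/2]
R5 ← R5 − (5/3)·R2: [0, 0, -8/3, -23/3, 10]
R6 ← R6 + (17/6)·R2: [0, 0, 16/3, 83/6, -31/2]
R5 ← R5 + R3: [0, 0, 0, -4, 12]
R6 ← R6 − (2)·R3: [0, 0, 0, 13/2, -39/2]
R5 ← R5 − (8)·R4: [0, 0, 0, 0, 0]
R6 ← R6 + (13)·R4: [0, 0, 0, 0, 0]
4 nonzero rows, so rank(T) = 4.
T has 5 columns; by rank–nullity, nullity = 5 − 4 = 1.

1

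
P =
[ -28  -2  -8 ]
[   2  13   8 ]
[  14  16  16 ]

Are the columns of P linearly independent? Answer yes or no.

yes

Row reduce P to echelon form.
R2 ← R2 + (1/14)·R1: [0, 90/7, 52/7]
R3 ← R3 + (1/2)·R1: [0, 15, 12]
R3 ← R3 − (7/6)·R2: [0, 0, 10/3]
3 pivots among 3 columns.
Every column is a pivot column, so the columns are linearly independent.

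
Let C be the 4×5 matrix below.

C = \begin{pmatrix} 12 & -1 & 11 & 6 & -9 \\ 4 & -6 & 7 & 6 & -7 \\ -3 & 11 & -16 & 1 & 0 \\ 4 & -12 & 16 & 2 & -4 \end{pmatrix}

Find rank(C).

4

Row reduce to echelon form.
R2 ← R2 − (1/3)·R1: [0, -17/3, 10/3, 4, -4]
R3 ← R3 + (1/4)·R1: [0, 43/4, -53/4, 5/2, -9/4]
R4 ← R4 − (1/3)·R1: [0, -35/3, 37/3, 0, -1]
R3 ← R3 + (129/68)·R2: [0, 0, -471/68, 343/34, -669/68]
R4 ← R4 − (35/17)·R2: [0, 0, 93/17, -140/17, 123/17]
R4 ← R4 + (124/157)·R3: [0, 0, 0, -42/157, -84/157]
Echelon form has 4 nonzero rows, so rank(C) = 4.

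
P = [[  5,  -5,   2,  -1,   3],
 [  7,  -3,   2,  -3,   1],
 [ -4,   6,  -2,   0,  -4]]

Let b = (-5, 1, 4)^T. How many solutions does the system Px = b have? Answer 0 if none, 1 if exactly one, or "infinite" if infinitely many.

0

Row reduce the augmented matrix [P | b].
R2 ← R2 − (7/5)·R1: [0, 4, -4/5, -8/5, -16/5, 8]
R3 ← R3 + (4/5)·R1: [0, 2, -2/5, -4/5, -8/5, 0]
R3 ← R3 − (1/2)·R2: [0, 0, 0, 0, 0, -4]
The echelon form has 3 nonzero rows; the last pivot sits in the augmented column, so rank(P) = 2 but rank([P|b]) = 3.
Since the ranks differ, the system is inconsistent.
It has no solutions.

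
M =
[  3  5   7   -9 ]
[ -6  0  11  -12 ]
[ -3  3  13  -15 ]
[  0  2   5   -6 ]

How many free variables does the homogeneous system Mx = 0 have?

Row reduce to echelon form.
R2 ← R2 + (2)·R1: [0, 10, 25, -30]
R3 ← R3 + R1: [0, 8, 20, -24]
R3 ← R3 − (4/5)·R2: [0, 0, 0, 0]
R4 ← R4 − (1/5)·R2: [0, 0, 0, 0]
2 nonzero rows, so rank(M) = 2.
M has 4 columns; by rank–nullity, nullity = 4 − 2 = 2.

2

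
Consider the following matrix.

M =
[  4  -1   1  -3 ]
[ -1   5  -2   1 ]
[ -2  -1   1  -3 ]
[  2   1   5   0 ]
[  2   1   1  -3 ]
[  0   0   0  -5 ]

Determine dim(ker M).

0

Row reduce to echelon form.
R2 ← R2 + (1/4)·R1: [0, 19/4, -7/4, 1/4]
R3 ← R3 + (1/2)·R1: [0, -3/2, 3/2, -9/2]
R4 ← R4 − (1/2)·R1: [0, 3/2, 9/2, 3/2]
R5 ← R5 − (1/2)·R1: [0, 3/2, 1/2, -3/2]
R3 ← R3 + (6/19)·R2: [0, 0, 18/19, -84/19]
R4 ← R4 − (6/19)·R2: [0, 0, 96/19, 27/19]
R5 ← R5 − (6/19)·R2: [0, 0, 20/19, -30/19]
R4 ← R4 − (16/3)·R3: [0, 0, 0, 25]
R5 ← R5 − (10/9)·R3: [0, 0, 0, 10/3]
R5 ← R5 − (2/15)·R4: [0, 0, 0, 0]
R6 ← R6 + (1/5)·R4: [0, 0, 0, 0]
4 nonzero rows, so rank(M) = 4.
M has 4 columns; by rank–nullity, nullity = 4 − 4 = 0.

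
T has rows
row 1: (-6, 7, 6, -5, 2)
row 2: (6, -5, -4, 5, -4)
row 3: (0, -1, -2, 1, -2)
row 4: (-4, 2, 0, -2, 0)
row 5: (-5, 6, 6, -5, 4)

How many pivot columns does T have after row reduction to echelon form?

Row reduce to echelon form.
R2 ← R2 + R1: [0, 2, 2, 0, -2]
R4 ← R4 − (2/3)·R1: [0, -8/3, -4, 4/3, -4/3]
R5 ← R5 − (5/6)·R1: [0, 1/6, 1, -5/6, 7/3]
R3 ← R3 + (1/2)·R2: [0, 0, -1, 1, -3]
R4 ← R4 + (4/3)·R2: [0, 0, -4/3, 4/3, -4]
R5 ← R5 − (1/12)·R2: [0, 0, 5/6, -5/6, 5/2]
R4 ← R4 − (4/3)·R3: [0, 0, 0, 0, 0]
R5 ← R5 + (5/6)·R3: [0, 0, 0, 0, 0]
Echelon form has 3 nonzero rows, so rank(T) = 3.
Each nonzero row contributes one pivot column: 3 pivot columns.

3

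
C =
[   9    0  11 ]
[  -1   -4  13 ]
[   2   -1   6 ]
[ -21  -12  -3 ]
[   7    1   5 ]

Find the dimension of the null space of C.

0

Row reduce to echelon form.
R2 ← R2 + (1/9)·R1: [0, -4, 128/9]
R3 ← R3 − (2/9)·R1: [0, -1, 32/9]
R4 ← R4 + (7/3)·R1: [0, -12, 68/3]
R5 ← R5 − (7/9)·R1: [0, 1, -32/9]
R3 ← R3 − (1/4)·R2: [0, 0, 0]
R4 ← R4 − (3)·R2: [0, 0, -20]
R5 ← R5 + (1/4)·R2: [0, 0, 0]
Swap R3 ↔ R4
3 nonzero rows, so rank(C) = 3.
C has 3 columns; by rank–nullity, nullity = 3 − 3 = 0.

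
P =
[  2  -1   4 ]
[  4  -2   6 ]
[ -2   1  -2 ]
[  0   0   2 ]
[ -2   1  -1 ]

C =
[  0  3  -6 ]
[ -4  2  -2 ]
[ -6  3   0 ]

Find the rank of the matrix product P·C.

2

First compute PC:
[[-20,  16, -10],
 [-28,  26, -20],
 [  8, -10,  10],
 [-12,   6,   0],
 [  2,  -7,  10]]
Now row reduce the product.
R2 ← R2 − (7/5)·R1: [0, 18/5, -6]
R3 ← R3 + (2/5)·R1: [0, -18/5, 6]
R4 ← R4 − (3/5)·R1: [0, -18/5, 6]
R5 ← R5 + (1/10)·R1: [0, -27/5, 9]
R3 ← R3 + R2: [0, 0, 0]
R4 ← R4 + R2: [0, 0, 0]
R5 ← R5 + (3/2)·R2: [0, 0, 0]
2 nonzero rows, so rank(PC) = 2.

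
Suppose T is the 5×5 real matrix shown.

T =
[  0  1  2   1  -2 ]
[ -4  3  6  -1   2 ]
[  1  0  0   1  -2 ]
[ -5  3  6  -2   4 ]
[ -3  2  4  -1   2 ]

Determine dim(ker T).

Row reduce to echelon form.
Swap R1 ↔ R2
R3 ← R3 + (1/4)·R1: [0, 3/4, 3/2, 3/4, -3/2]
R4 ← R4 − (5/4)·R1: [0, -3/4, -3/2, -3/4, 3/2]
R5 ← R5 − (3/4)·R1: [0, -1/4, -1/2, -1/4, 1/2]
R3 ← R3 − (3/4)·R2: [0, 0, 0, 0, 0]
R4 ← R4 + (3/4)·R2: [0, 0, 0, 0, 0]
R5 ← R5 + (1/4)·R2: [0, 0, 0, 0, 0]
2 nonzero rows, so rank(T) = 2.
T has 5 columns; by rank–nullity, nullity = 5 − 2 = 3.

3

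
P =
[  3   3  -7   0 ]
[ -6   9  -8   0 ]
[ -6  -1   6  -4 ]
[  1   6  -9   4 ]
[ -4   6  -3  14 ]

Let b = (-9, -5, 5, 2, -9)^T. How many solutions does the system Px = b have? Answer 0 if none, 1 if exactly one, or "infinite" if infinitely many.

0

Row reduce the augmented matrix [P | b].
R2 ← R2 + (2)·R1: [0, 15, -22, 0, -23]
R3 ← R3 + (2)·R1: [0, 5, -8, -4, -13]
R4 ← R4 − (1/3)·R1: [0, 5, -20/3, 4, 5]
R5 ← R5 + (4/3)·R1: [0, 10, -37/3, 14, -21]
R3 ← R3 − (1/3)·R2: [0, 0, -2/3, -4, -16/3]
R4 ← R4 − (1/3)·R2: [0, 0, 2/3, 4, 38/3]
R5 ← R5 − (2/3)·R2: [0, 0, 7/3, 14, -17/3]
R4 ← R4 + R3: [0, 0, 0, 0, 22/3]
R5 ← R5 + (7/2)·R3: [0, 0, 0, 0, -73/3]
R5 ← R5 + (73/22)·R4: [0, 0, 0, 0, 0]
The echelon form has 4 nonzero rows; the last pivot sits in the augmented column, so rank(P) = 3 but rank([P|b]) = 4.
Since the ranks differ, the system is inconsistent.
It has no solutions.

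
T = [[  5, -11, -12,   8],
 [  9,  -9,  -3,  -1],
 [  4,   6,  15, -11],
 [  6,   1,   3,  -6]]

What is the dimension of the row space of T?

Row reduce to echelon form.
R2 ← R2 − (9/5)·R1: [0, 54/5, 93/5, -77/5]
R3 ← R3 − (4/5)·R1: [0, 74/5, 123/5, -87/5]
R4 ← R4 − (6/5)·R1: [0, 71/5, 87/5, -78/5]
R3 ← R3 − (37/27)·R2: [0, 0, -8/9, 100/27]
R4 ← R4 − (71/54)·R2: [0, 0, -127/18, 251/54]
R4 ← R4 − (127/16)·R3: [0, 0, 0, -99/4]
Echelon form has 4 nonzero rows, so rank(T) = 4.
The row space has dimension equal to the rank: 4.

4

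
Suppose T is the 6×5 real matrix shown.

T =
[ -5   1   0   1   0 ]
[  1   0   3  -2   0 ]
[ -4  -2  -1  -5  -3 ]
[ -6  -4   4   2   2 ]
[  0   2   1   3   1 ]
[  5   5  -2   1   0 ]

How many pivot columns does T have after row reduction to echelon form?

Row reduce to echelon form.
R2 ← R2 + (1/5)·R1: [0, 1/5, 3, -9/5, 0]
R3 ← R3 − (4/5)·R1: [0, -14/5, -1, -29/5, -3]
R4 ← R4 − (6/5)·R1: [0, -26/5, 4, 4/5, 2]
R6 ← R6 + R1: [0, 6, -2, 2, 0]
R3 ← R3 + (14)·R2: [0, 0, 41, -31, -3]
R4 ← R4 + (26)·R2: [0, 0, 82, -46, 2]
R5 ← R5 − (10)·R2: [0, 0, -29, 21, 1]
R6 ← R6 − (30)·R2: [0, 0, -92, 56, 0]
R4 ← R4 − (2)·R3: [0, 0, 0, 16, 8]
R5 ← R5 + (29/41)·R3: [0, 0, 0, -38/41, -46/41]
R6 ← R6 + (92/41)·R3: [0, 0, 0, -556/41, -276/41]
R5 ← R5 + (19/328)·R4: [0, 0, 0, 0, -27/41]
R6 ← R6 + (139/164)·R4: [0, 0, 0, 0, 2/41]
R6 ← R6 + (2/27)·R5: [0, 0, 0, 0, 0]
Echelon form has 5 nonzero rows, so rank(T) = 5.
Each nonzero row contributes one pivot column: 5 pivot columns.

5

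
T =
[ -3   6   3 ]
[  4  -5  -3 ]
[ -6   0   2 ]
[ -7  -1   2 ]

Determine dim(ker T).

1

Row reduce to echelon form.
R2 ← R2 + (4/3)·R1: [0, 3, 1]
R3 ← R3 − (2)·R1: [0, -12, -4]
R4 ← R4 − (7/3)·R1: [0, -15, -5]
R3 ← R3 + (4)·R2: [0, 0, 0]
R4 ← R4 + (5)·R2: [0, 0, 0]
2 nonzero rows, so rank(T) = 2.
T has 3 columns; by rank–nullity, nullity = 3 − 2 = 1.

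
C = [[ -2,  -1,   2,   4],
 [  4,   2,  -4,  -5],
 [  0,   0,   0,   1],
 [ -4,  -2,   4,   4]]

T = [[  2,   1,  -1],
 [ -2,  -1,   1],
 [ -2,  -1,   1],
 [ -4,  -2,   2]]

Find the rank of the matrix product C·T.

1

First compute CT:
[[-22, -11,  11],
 [ 32,  16, -16],
 [ -4,  -2,   2],
 [-28, -14,  14]]
Now row reduce the product.
R2 ← R2 + (16/11)·R1: [0, 0, 0]
R3 ← R3 − (2/11)·R1: [0, 0, 0]
R4 ← R4 − (14/11)·R1: [0, 0, 0]
1 nonzero row, so rank(CT) = 1.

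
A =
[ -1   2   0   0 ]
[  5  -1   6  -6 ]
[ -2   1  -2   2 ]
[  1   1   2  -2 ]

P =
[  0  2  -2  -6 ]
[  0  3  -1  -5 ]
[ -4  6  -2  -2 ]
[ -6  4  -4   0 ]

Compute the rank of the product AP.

First compute AP:
[[  0,   4,   0,  -4],
 [ 12,  19,   3, -37],
 [ -4,  -5,  -1,  11],
 [  4,   9,   1, -15]]
Now row reduce the product.
Swap R1 ↔ R2
R3 ← R3 + (1/3)·R1: [0, 4/3, 0, -4/3]
R4 ← R4 − (1/3)·R1: [0, 8/3, 0, -8/3]
R3 ← R3 − (1/3)·R2: [0, 0, 0, 0]
R4 ← R4 − (2/3)·R2: [0, 0, 0, 0]
2 nonzero rows, so rank(AP) = 2.

2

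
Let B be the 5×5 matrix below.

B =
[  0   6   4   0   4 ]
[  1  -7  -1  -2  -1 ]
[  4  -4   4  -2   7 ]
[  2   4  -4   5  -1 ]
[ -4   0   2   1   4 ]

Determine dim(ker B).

1

Row reduce to echelon form.
Swap R1 ↔ R2
R3 ← R3 − (4)·R1: [0, 24, 8, 6, 11]
R4 ← R4 − (2)·R1: [0, 18, -2, 9, 1]
R5 ← R5 + (4)·R1: [0, -28, -2, -7, 0]
R3 ← R3 − (4)·R2: [0, 0, -8, 6, -5]
R4 ← R4 − (3)·R2: [0, 0, -14, 9, -11]
R5 ← R5 + (14/3)·R2: [0, 0, 50/3, -7, 56/3]
R4 ← R4 − (7/4)·R3: [0, 0, 0, -3/2, -9/4]
R5 ← R5 + (25/12)·R3: [0, 0, 0, 11/2, 33/4]
R5 ← R5 + (11/3)·R4: [0, 0, 0, 0, 0]
4 nonzero rows, so rank(B) = 4.
B has 5 columns; by rank–nullity, nullity = 5 − 4 = 1.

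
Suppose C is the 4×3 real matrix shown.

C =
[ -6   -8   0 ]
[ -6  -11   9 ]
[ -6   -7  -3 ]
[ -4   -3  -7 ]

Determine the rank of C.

2

Row reduce to echelon form.
R2 ← R2 − R1: [0, -3, 9]
R3 ← R3 − R1: [0, 1, -3]
R4 ← R4 − (2/3)·R1: [0, 7/3, -7]
R3 ← R3 + (1/3)·R2: [0, 0, 0]
R4 ← R4 + (7/9)·R2: [0, 0, 0]
Echelon form has 2 nonzero rows, so rank(C) = 2.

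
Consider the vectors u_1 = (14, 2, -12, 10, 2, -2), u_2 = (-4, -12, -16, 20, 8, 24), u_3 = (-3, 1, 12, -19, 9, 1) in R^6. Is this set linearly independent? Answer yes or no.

yes

Form the matrix with these vectors as rows and row reduce.
R2 ← R2 + (2/7)·R1: [0, -80/7, -136/7, 160/7, 60/7, 164/7]
R3 ← R3 + (3/14)·R1: [0, 10/7, 66/7, -118/7, 66/7, 4/7]
R3 ← R3 + (1/8)·R2: [0, 0, 7, -14, 21/2, 7/2]
3 nonzero rows, so the 3 vectors span a space of dimension 3.
Since 3 = 3, the vectors are linearly independent.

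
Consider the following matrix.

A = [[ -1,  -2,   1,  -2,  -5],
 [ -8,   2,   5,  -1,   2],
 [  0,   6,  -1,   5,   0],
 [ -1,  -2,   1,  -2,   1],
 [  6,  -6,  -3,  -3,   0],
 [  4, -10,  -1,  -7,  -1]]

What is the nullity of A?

Row reduce to echelon form.
R2 ← R2 − (8)·R1: [0, 18, -3, 15, 42]
R4 ← R4 − R1: [0, 0, 0, 0, 6]
R5 ← R5 + (6)·R1: [0, -18, 3, -15, -30]
R6 ← R6 + (4)·R1: [0, -18, 3, -15, -21]
R3 ← R3 − (1/3)·R2: [0, 0, 0, 0, -14]
R5 ← R5 + R2: [0, 0, 0, 0, 12]
R6 ← R6 + R2: [0, 0, 0, 0, 21]
R4 ← R4 + (3/7)·R3: [0, 0, 0, 0, 0]
R5 ← R5 + (6/7)·R3: [0, 0, 0, 0, 0]
R6 ← R6 + (3/2)·R3: [0, 0, 0, 0, 0]
3 nonzero rows, so rank(A) = 3.
A has 5 columns; by rank–nullity, nullity = 5 − 3 = 2.

2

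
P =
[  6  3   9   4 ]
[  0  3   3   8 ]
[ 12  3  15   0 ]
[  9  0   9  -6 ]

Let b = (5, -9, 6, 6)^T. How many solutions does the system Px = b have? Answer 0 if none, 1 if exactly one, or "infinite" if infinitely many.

Row reduce the augmented matrix [P | b].
R3 ← R3 − (2)·R1: [0, -3, -3, -8, -4]
R4 ← R4 − (3/2)·R1: [0, -9/2, -9/2, -12, -3/2]
R3 ← R3 + R2: [0, 0, 0, 0, -13]
R4 ← R4 + (3/2)·R2: [0, 0, 0, 0, -15]
R4 ← R4 − (15/13)·R3: [0, 0, 0, 0, 0]
The echelon form has 3 nonzero rows; the last pivot sits in the augmented column, so rank(P) = 2 but rank([P|b]) = 3.
Since the ranks differ, the system is inconsistent.
It has no solutions.

0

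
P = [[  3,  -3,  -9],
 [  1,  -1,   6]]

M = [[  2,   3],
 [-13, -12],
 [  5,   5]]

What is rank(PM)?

First compute PM:
[[  0,   0],
 [ 45,  45]]
Now row reduce the product.
Swap R1 ↔ R2
1 nonzero row, so rank(PM) = 1.

1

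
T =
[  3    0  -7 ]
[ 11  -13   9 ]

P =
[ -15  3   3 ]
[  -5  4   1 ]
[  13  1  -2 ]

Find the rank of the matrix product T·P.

First compute TP:
[[-136,   2,  23],
 [ 17, -10,   2]]
Now row reduce the product.
R2 ← R2 + (1/8)·R1: [0, -39/4, 39/8]
2 nonzero rows, so rank(TP) = 2.

2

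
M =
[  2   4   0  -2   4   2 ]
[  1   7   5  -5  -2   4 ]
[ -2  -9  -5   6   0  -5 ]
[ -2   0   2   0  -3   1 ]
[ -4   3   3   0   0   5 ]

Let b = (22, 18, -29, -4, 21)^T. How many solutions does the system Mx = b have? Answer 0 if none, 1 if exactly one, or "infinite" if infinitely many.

Row reduce the augmented matrix [M | b].
R2 ← R2 − (1/2)·R1: [0, 5, 5, -4, -4, 3, 7]
R3 ← R3 + R1: [0, -5, -5, 4, 4, -3, -7]
R4 ← R4 + R1: [0, 4, 2, -2, 1, 3, 18]
R5 ← R5 + (2)·R1: [0, 11, 3, -4, 8, 9, 65]
R3 ← R3 + R2: [0, 0, 0, 0, 0, 0, 0]
R4 ← R4 − (4/5)·R2: [0, 0, -2, 6/5, 21/5, 3/5, 62/5]
R5 ← R5 − (11/5)·R2: [0, 0, -8, 24/5, 84/5, 12/5, 248/5]
Swap R3 ↔ R4
R5 ← R5 − (4)·R3: [0, 0, 0, 0, 0, 0, 0]
The echelon form has 3 nonzero rows, and every pivot lies in the first 6 columns, so rank(M) = rank([M|b]) = 3.
The system is consistent.
rank = 3 < 6 unknowns, so there are infinitely many solutions.

infinite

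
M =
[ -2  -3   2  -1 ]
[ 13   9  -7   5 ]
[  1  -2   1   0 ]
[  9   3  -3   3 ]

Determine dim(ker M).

Row reduce to echelon form.
R2 ← R2 + (13/2)·R1: [0, -21/2, 6, -3/2]
R3 ← R3 + (1/2)·R1: [0, -7/2, 2, -1/2]
R4 ← R4 + (9/2)·R1: [0, -21/2, 6, -3/2]
R3 ← R3 − (1/3)·R2: [0, 0, 0, 0]
R4 ← R4 − R2: [0, 0, 0, 0]
2 nonzero rows, so rank(M) = 2.
M has 4 columns; by rank–nullity, nullity = 4 − 2 = 2.

2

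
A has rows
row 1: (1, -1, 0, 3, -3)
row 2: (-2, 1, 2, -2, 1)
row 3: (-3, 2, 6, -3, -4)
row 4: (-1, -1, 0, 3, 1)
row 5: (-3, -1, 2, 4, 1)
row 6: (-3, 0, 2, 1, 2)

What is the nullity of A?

2

Row reduce to echelon form.
R2 ← R2 + (2)·R1: [0, -1, 2, 4, -5]
R3 ← R3 + (3)·R1: [0, -1, 6, 6, -13]
R4 ← R4 + R1: [0, -2, 0, 6, -2]
R5 ← R5 + (3)·R1: [0, -4, 2, 13, -8]
R6 ← R6 + (3)·R1: [0, -3, 2, 10, -7]
R3 ← R3 − R2: [0, 0, 4, 2, -8]
R4 ← R4 − (2)·R2: [0, 0, -4, -2, 8]
R5 ← R5 − (4)·R2: [0, 0, -6, -3, 12]
R6 ← R6 − (3)·R2: [0, 0, -4, -2, 8]
R4 ← R4 + R3: [0, 0, 0, 0, 0]
R5 ← R5 + (3/2)·R3: [0, 0, 0, 0, 0]
R6 ← R6 + R3: [0, 0, 0, 0, 0]
3 nonzero rows, so rank(A) = 3.
A has 5 columns; by rank–nullity, nullity = 5 − 3 = 2.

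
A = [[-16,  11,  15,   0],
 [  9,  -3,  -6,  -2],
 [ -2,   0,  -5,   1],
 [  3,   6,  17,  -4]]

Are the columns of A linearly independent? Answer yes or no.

yes

Row reduce A to echelon form.
R2 ← R2 + (9/16)·R1: [0, 51/16, 39/16, -2]
R3 ← R3 − (1/8)·R1: [0, -11/8, -55/8, 1]
R4 ← R4 + (3/16)·R1: [0, 129/16, 317/16, -4]
R3 ← R3 + (22/51)·R2: [0, 0, -99/17, 7/51]
R4 ← R4 − (43/17)·R2: [0, 0, 232/17, 18/17]
R4 ← R4 + (232/99)·R3: [0, 0, 0, 410/297]
4 pivots among 4 columns.
Every column is a pivot column, so the columns are linearly independent.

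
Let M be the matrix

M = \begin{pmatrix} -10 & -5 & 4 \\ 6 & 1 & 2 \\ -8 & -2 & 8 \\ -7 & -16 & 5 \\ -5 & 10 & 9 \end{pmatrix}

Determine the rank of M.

Row reduce to echelon form.
R2 ← R2 + (3/5)·R1: [0, -2, 22/5]
R3 ← R3 − (4/5)·R1: [0, 2, 24/5]
R4 ← R4 − (7/10)·R1: [0, -25/2, 11/5]
R5 ← R5 − (1/2)·R1: [0, 25/2, 7]
R3 ← R3 + R2: [0, 0, 46/5]
R4 ← R4 − (25/4)·R2: [0, 0, -253/10]
R5 ← R5 + (25/4)·R2: [0, 0, 69/2]
R4 ← R4 + (11/4)·R3: [0, 0, 0]
R5 ← R5 − (15/4)·R3: [0, 0, 0]
Echelon form has 3 nonzero rows, so rank(M) = 3.

3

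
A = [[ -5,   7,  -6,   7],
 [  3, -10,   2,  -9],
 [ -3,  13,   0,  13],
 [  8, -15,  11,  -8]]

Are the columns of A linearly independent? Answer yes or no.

Row reduce A to echelon form.
R2 ← R2 + (3/5)·R1: [0, -29/5, -8/5, -24/5]
R3 ← R3 − (3/5)·R1: [0, 44/5, 18/5, 44/5]
R4 ← R4 + (8/5)·R1: [0, -19/5, 7/5, 16/5]
R3 ← R3 + (44/29)·R2: [0, 0, 34/29, 44/29]
R4 ← R4 − (19/29)·R2: [0, 0, 71/29, 184/29]
R4 ← R4 − (71/34)·R3: [0, 0, 0, 54/17]
4 pivots among 4 columns.
Every column is a pivot column, so the columns are linearly independent.

yes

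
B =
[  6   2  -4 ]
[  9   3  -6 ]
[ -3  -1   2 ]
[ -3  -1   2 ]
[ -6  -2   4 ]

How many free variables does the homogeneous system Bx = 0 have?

Row reduce to echelon form.
R2 ← R2 − (3/2)·R1: [0, 0, 0]
R3 ← R3 + (1/2)·R1: [0, 0, 0]
R4 ← R4 + (1/2)·R1: [0, 0, 0]
R5 ← R5 + R1: [0, 0, 0]
1 nonzero row, so rank(B) = 1.
B has 3 columns; by rank–nullity, nullity = 3 − 1 = 2.

2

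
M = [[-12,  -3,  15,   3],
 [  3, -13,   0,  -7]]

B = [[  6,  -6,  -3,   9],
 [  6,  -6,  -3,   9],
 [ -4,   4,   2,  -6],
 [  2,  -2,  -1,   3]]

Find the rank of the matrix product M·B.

First compute MB:
[[-144, 144,  72, -216],
 [-74,  74,  37, -111]]
Now row reduce the product.
R2 ← R2 − (37/72)·R1: [0, 0, 0, 0]
1 nonzero row, so rank(MB) = 1.

1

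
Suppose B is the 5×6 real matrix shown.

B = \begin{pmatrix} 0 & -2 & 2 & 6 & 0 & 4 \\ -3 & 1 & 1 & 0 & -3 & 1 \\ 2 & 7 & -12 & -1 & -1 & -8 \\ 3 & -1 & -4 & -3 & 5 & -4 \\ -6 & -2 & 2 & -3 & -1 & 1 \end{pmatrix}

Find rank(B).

Row reduce to echelon form.
Swap R1 ↔ R2
R3 ← R3 + (2/3)·R1: [0, 23/3, -34/3, -1, -3, -22/3]
R4 ← R4 + R1: [0, 0, -3, -3, 2, -3]
R5 ← R5 − (2)·R1: [0, -4, 0, -3, 5, -1]
R3 ← R3 + (23/6)·R2: [0, 0, -11/3, 22, -3, 8]
R5 ← R5 − (2)·R2: [0, 0, -4, -15, 5, -9]
R4 ← R4 − (9/11)·R3: [0, 0, 0, -21, 49/11, -105/11]
R5 ← R5 − (12/11)·R3: [0, 0, 0, -39, 91/11, -195/11]
R5 ← R5 − (13/7)·R4: [0, 0, 0, 0, 0, 0]
Echelon form has 4 nonzero rows, so rank(B) = 4.

4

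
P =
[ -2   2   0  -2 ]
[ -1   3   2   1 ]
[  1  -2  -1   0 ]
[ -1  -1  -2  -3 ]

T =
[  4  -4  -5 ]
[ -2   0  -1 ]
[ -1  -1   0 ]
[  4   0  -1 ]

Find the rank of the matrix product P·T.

First compute PT:
[[-20,   8,  10],
 [ -8,   2,   1],
 [  9,  -3,  -3],
 [-12,   6,   9]]
Now row reduce the product.
R2 ← R2 − (2/5)·R1: [0, -6/5, -3]
R3 ← R3 + (9/20)·R1: [0, 3/5, 3/2]
R4 ← R4 − (3/5)·R1: [0, 6/5, 3]
R3 ← R3 + (1/2)·R2: [0, 0, 0]
R4 ← R4 + R2: [0, 0, 0]
2 nonzero rows, so rank(PT) = 2.

2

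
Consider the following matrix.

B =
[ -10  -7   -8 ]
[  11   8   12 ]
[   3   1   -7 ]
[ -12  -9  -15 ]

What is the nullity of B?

0

Row reduce to echelon form.
R2 ← R2 + (11/10)·R1: [0, 3/10, 16/5]
R3 ← R3 + (3/10)·R1: [0, -11/10, -47/5]
R4 ← R4 − (6/5)·R1: [0, -3/5, -27/5]
R3 ← R3 + (11/3)·R2: [0, 0, 7/3]
R4 ← R4 + (2)·R2: [0, 0, 1]
R4 ← R4 − (3/7)·R3: [0, 0, 0]
3 nonzero rows, so rank(B) = 3.
B has 3 columns; by rank–nullity, nullity = 3 − 3 = 0.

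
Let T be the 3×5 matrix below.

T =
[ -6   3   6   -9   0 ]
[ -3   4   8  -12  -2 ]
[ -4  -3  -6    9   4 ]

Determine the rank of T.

Row reduce to echelon form.
R2 ← R2 − (1/2)·R1: [0, 5/2, 5, -15/2, -2]
R3 ← R3 − (2/3)·R1: [0, -5, -10, 15, 4]
R3 ← R3 + (2)·R2: [0, 0, 0, 0, 0]
Echelon form has 2 nonzero rows, so rank(T) = 2.

2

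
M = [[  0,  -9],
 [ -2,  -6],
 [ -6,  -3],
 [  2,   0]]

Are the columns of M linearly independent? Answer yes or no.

Row reduce M to echelon form.
Swap R1 ↔ R2
R3 ← R3 − (3)·R1: [0, 15]
R4 ← R4 + R1: [0, -6]
R3 ← R3 + (5/3)·R2: [0, 0]
R4 ← R4 − (2/3)·R2: [0, 0]
2 pivots among 2 columns.
Every column is a pivot column, so the columns are linearly independent.

yes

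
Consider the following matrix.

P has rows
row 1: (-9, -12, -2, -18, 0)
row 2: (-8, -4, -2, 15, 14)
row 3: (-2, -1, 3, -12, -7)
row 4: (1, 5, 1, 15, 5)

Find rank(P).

Row reduce to echelon form.
R2 ← R2 − (8/9)·R1: [0, 20/3, -2/9, 31, 14]
R3 ← R3 − (2/9)·R1: [0, 5/3, 31/9, -8, -7]
R4 ← R4 + (1/9)·R1: [0, 11/3, 7/9, 13, 5]
R3 ← R3 − (1/4)·R2: [0, 0, 7/2, -63/4, -21/2]
R4 ← R4 − (11/20)·R2: [0, 0, 9/10, -81/20, -27/10]
R4 ← R4 − (9/35)·R3: [0, 0, 0, 0, 0]
Echelon form has 3 nonzero rows, so rank(P) = 3.

3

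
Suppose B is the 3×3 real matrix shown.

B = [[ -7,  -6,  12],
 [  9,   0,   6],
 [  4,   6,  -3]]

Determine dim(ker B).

0

Row reduce to echelon form.
R2 ← R2 + (9/7)·R1: [0, -54/7, 150/7]
R3 ← R3 + (4/7)·R1: [0, 18/7, 27/7]
R3 ← R3 + (1/3)·R2: [0, 0, 11]
3 nonzero rows, so rank(B) = 3.
B has 3 columns; by rank–nullity, nullity = 3 − 3 = 0.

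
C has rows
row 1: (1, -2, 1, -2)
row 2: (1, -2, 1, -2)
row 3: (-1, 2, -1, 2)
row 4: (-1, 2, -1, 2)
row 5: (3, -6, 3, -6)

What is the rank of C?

Row reduce to echelon form.
R2 ← R2 − R1: [0, 0, 0, 0]
R3 ← R3 + R1: [0, 0, 0, 0]
R4 ← R4 + R1: [0, 0, 0, 0]
R5 ← R5 − (3)·R1: [0, 0, 0, 0]
Echelon form has 1 nonzero row, so rank(C) = 1.

1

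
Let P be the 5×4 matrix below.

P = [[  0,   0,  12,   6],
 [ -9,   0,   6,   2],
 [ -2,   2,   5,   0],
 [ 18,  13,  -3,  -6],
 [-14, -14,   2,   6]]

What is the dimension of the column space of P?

4

Row reduce to echelon form.
Swap R1 ↔ R2
R3 ← R3 − (2/9)·R1: [0, 2, 11/3, -4/9]
R4 ← R4 + (2)·R1: [0, 13, 9, -2]
R5 ← R5 − (14/9)·R1: [0, -14, -22/3, 26/9]
Swap R2 ↔ R3
R4 ← R4 − (13/2)·R2: [0, 0, -89/6, 8/9]
R5 ← R5 + (7)·R2: [0, 0, 55/3, -2/9]
R4 ← R4 + (89/72)·R3: [0, 0, 0, 299/36]
R5 ← R5 − (55/36)·R3: [0, 0, 0, -169/18]
R5 ← R5 + (26/23)·R4: [0, 0, 0, 0]
Echelon form has 4 nonzero rows, so rank(P) = 4.
The column space has dimension equal to the rank: 4.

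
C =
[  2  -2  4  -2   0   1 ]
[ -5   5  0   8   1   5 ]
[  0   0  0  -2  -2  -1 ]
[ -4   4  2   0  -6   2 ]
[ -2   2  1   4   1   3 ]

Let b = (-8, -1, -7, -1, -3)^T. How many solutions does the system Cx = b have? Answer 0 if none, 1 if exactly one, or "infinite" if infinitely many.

Row reduce the augmented matrix [C | b].
R2 ← R2 + (5/2)·R1: [0, 0, 10, 3, 1, 15/2, -21]
R4 ← R4 + (2)·R1: [0, 0, 10, -4, -6, 4, -17]
R5 ← R5 + R1: [0, 0, 5, 2, 1, 4, -11]
R4 ← R4 − R2: [0, 0, 0, -7, -7, -7/2, 4]
R5 ← R5 − (1/2)·R2: [0, 0, 0, 1/2, 1/2, 1/4, -1/2]
R4 ← R4 − (7/2)·R3: [0, 0, 0, 0, 0, 0, 57/2]
R5 ← R5 + (1/4)·R3: [0, 0, 0, 0, 0, 0, -9/4]
R5 ← R5 + (3/38)·R4: [0, 0, 0, 0, 0, 0, 0]
The echelon form has 4 nonzero rows; the last pivot sits in the augmented column, so rank(C) = 3 but rank([C|b]) = 4.
Since the ranks differ, the system is inconsistent.
It has no solutions.

0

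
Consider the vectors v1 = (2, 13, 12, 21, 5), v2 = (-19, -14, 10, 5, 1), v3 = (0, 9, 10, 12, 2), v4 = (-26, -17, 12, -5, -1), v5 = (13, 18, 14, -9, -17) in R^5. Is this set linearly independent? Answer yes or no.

no

Form the matrix with these vectors as rows and row reduce.
R2 ← R2 + (19/2)·R1: [0, 219/2, 124, 409/2, 97/2]
R4 ← R4 + (13)·R1: [0, 152, 168, 268, 64]
R5 ← R5 − (13/2)·R1: [0, -133/2, -64, -291/2, -99/2]
R3 ← R3 − (6/73)·R2: [0, 0, -14/73, -351/73, -145/73]
R4 ← R4 − (304/219)·R2: [0, 0, -904/219, -3476/219, -728/219]
R5 ← R5 + (133/219)·R2: [0, 0, 2476/219, -4666/219, -4390/219]
R4 ← R4 − (452/21)·R3: [0, 0, 0, 1840/21, 276/7]
R5 ← R5 + (1238/21)·R3: [0, 0, 0, -6400/21, -960/7]
R5 ← R5 + (80/23)·R4: [0, 0, 0, 0, 0]
4 nonzero rows, so the 5 vectors span a space of dimension 4.
Since 4 < 5, the vectors are linearly dependent.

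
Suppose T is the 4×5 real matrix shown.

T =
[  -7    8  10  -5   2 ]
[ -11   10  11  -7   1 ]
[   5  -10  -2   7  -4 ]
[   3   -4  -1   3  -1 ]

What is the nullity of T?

2

Row reduce to echelon form.
R2 ← R2 − (11/7)·R1: [0, -18/7, -33/7, 6/7, -15/7]
R3 ← R3 + (5/7)·R1: [0, -30/7, 36/7, 24/7, -18/7]
R4 ← R4 + (3/7)·R1: [0, -4/7, 23/7, 6/7, -1/7]
R3 ← R3 − (5/3)·R2: [0, 0, 13, 2, 1]
R4 ← R4 − (2/9)·R2: [0, 0, 13/3, 2/3, 1/3]
R4 ← R4 − (1/3)·R3: [0, 0, 0, 0, 0]
3 nonzero rows, so rank(T) = 3.
T has 5 columns; by rank–nullity, nullity = 5 − 3 = 2.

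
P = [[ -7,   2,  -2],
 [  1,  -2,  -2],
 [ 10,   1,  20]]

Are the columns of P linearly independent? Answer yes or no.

Row reduce P to echelon form.
R2 ← R2 + (1/7)·R1: [0, -12/7, -16/7]
R3 ← R3 + (10/7)·R1: [0, 27/7, 120/7]
R3 ← R3 + (9/4)·R2: [0, 0, 12]
3 pivots among 3 columns.
Every column is a pivot column, so the columns are linearly independent.

yes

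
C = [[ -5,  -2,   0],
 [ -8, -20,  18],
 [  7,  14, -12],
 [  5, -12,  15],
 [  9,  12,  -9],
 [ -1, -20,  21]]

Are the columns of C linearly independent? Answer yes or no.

no

Row reduce C to echelon form.
R2 ← R2 − (8/5)·R1: [0, -84/5, 18]
R3 ← R3 + (7/5)·R1: [0, 56/5, -12]
R4 ← R4 + R1: [0, -14, 15]
R5 ← R5 + (9/5)·R1: [0, 42/5, -9]
R6 ← R6 − (1/5)·R1: [0, -98/5, 21]
R3 ← R3 + (2/3)·R2: [0, 0, 0]
R4 ← R4 − (5/6)·R2: [0, 0, 0]
R5 ← R5 + (1/2)·R2: [0, 0, 0]
R6 ← R6 − (7/6)·R2: [0, 0, 0]
2 pivots among 3 columns.
Only 2 < 3 pivot columns, so the columns are linearly dependent.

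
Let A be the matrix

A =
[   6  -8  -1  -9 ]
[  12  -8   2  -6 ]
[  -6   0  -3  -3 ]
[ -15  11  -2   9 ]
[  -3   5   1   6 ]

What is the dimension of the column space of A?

2

Row reduce to echelon form.
R2 ← R2 − (2)·R1: [0, 8, 4, 12]
R3 ← R3 + R1: [0, -8, -4, -12]
R4 ← R4 + (5/2)·R1: [0, -9, -9/2, -27/2]
R5 ← R5 + (1/2)·R1: [0, 1, 1/2, 3/2]
R3 ← R3 + R2: [0, 0, 0, 0]
R4 ← R4 + (9/8)·R2: [0, 0, 0, 0]
R5 ← R5 − (1/8)·R2: [0, 0, 0, 0]
Echelon form has 2 nonzero rows, so rank(A) = 2.
The column space has dimension equal to the rank: 2.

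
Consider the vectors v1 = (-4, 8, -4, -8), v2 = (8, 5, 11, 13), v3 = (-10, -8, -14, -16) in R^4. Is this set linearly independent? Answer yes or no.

Form the matrix with these vectors as rows and row reduce.
R2 ← R2 + (2)·R1: [0, 21, 3, -3]
R3 ← R3 − (5/2)·R1: [0, -28, -4, 4]
R3 ← R3 + (4/3)·R2: [0, 0, 0, 0]
2 nonzero rows, so the 3 vectors span a space of dimension 2.
Since 2 < 3, the vectors are linearly dependent.

no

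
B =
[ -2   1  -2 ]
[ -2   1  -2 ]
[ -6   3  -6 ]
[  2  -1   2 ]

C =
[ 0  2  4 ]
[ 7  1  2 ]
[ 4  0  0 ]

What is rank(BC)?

1

First compute BC:
[[ -1,  -3,  -6],
 [ -1,  -3,  -6],
 [ -3,  -9, -18],
 [  1,   3,   6]]
Now row reduce the product.
R2 ← R2 − R1: [0, 0, 0]
R3 ← R3 − (3)·R1: [0, 0, 0]
R4 ← R4 + R1: [0, 0, 0]
1 nonzero row, so rank(BC) = 1.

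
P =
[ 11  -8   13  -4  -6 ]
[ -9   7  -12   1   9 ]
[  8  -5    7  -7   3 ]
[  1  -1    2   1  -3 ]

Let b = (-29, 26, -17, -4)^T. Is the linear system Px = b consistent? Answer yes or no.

yes

Row reduce the augmented matrix [P | b].
R2 ← R2 + (9/11)·R1: [0, 5/11, -15/11, -25/11, 45/11, 25/11]
R3 ← R3 − (8/11)·R1: [0, 9/11, -27/11, -45/11, 81/11, 45/11]
R4 ← R4 − (1/11)·R1: [0, -3/11, 9/11, 15/11, -27/11, -15/11]
R3 ← R3 − (9/5)·R2: [0, 0, 0, 0, 0, 0]
R4 ← R4 + (3/5)·R2: [0, 0, 0, 0, 0, 0]
The echelon form has 2 nonzero rows, and every pivot lies in the first 5 columns, so rank(P) = rank([P|b]) = 2.
The system is consistent.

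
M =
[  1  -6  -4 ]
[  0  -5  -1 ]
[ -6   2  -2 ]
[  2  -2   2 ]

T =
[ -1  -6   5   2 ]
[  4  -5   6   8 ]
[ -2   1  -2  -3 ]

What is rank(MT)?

3

First compute MT:
[[-17,  20, -23, -34],
 [-18,  24, -28, -37],
 [ 18,  24, -14,  10],
 [-14,   0,  -6, -18]]
Now row reduce the product.
R2 ← R2 − (18/17)·R1: [0, 48/17, -62/17, -1]
R3 ← R3 + (18/17)·R1: [0, 768/17, -652/17, -26]
R4 ← R4 − (14/17)·R1: [0, -280/17, 220/17, 10]
R3 ← R3 − (16)·R2: [0, 0, 20, -10]
R4 ← R4 + (35/6)·R2: [0, 0, -25/3, 25/6]
R4 ← R4 + (5/12)·R3: [0, 0, 0, 0]
3 nonzero rows, so rank(MT) = 3.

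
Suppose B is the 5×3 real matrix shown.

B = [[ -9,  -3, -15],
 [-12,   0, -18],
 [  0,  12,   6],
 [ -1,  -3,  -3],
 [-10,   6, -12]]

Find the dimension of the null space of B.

1

Row reduce to echelon form.
R2 ← R2 − (4/3)·R1: [0, 4, 2]
R4 ← R4 − (1/9)·R1: [0, -8/3, -4/3]
R5 ← R5 − (10/9)·R1: [0, 28/3, 14/3]
R3 ← R3 − (3)·R2: [0, 0, 0]
R4 ← R4 + (2/3)·R2: [0, 0, 0]
R5 ← R5 − (7/3)·R2: [0, 0, 0]
2 nonzero rows, so rank(B) = 2.
B has 3 columns; by rank–nullity, nullity = 3 − 2 = 1.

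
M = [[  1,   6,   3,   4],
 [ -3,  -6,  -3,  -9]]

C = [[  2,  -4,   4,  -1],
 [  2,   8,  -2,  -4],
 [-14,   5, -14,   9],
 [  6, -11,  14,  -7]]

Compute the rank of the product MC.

2

First compute MC:
[[ -4,  15,   6, -26],
 [-30,  48, -84,  63]]
Now row reduce the product.
R2 ← R2 − (15/2)·R1: [0, -129/2, -129, 258]
2 nonzero rows, so rank(MC) = 2.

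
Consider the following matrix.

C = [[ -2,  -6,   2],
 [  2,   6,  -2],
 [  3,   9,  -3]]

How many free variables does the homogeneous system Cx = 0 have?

Row reduce to echelon form.
R2 ← R2 + R1: [0, 0, 0]
R3 ← R3 + (3/2)·R1: [0, 0, 0]
1 nonzero row, so rank(C) = 1.
C has 3 columns; by rank–nullity, nullity = 3 − 1 = 2.

2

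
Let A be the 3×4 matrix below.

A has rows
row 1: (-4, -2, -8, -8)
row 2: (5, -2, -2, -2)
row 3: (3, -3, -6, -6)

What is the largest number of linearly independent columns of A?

Row reduce to echelon form.
R2 ← R2 + (5/4)·R1: [0, -9/2, -12, -12]
R3 ← R3 + (3/4)·R1: [0, -9/2, -12, -12]
R3 ← R3 − R2: [0, 0, 0, 0]
Echelon form has 2 nonzero rows, so rank(A) = 2.
The rank gives the maximum number of linearly independent columns: 2.

2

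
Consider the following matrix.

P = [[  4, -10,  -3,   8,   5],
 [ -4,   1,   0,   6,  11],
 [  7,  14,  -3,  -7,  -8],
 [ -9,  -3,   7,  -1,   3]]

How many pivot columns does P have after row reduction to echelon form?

4

Row reduce to echelon form.
R2 ← R2 + R1: [0, -9, -3, 14, 16]
R3 ← R3 − (7/4)·R1: [0, 63/2, 9/4, -21, -67/4]
R4 ← R4 + (9/4)·R1: [0, -51/2, 1/4, 17, 57/4]
R3 ← R3 + (7/2)·R2: [0, 0, -33/4, 28, 157/4]
R4 ← R4 − (17/6)·R2: [0, 0, 35/4, -68/3, -373/12]
R4 ← R4 + (35/33)·R3: [0, 0, 0, 232/33, 116/11]
Echelon form has 4 nonzero rows, so rank(P) = 4.
Each nonzero row contributes one pivot column: 4 pivot columns.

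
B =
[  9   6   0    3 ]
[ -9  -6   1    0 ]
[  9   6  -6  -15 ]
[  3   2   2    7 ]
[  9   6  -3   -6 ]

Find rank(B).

2

Row reduce to echelon form.
R2 ← R2 + R1: [0, 0, 1, 3]
R3 ← R3 − R1: [0, 0, -6, -18]
R4 ← R4 − (1/3)·R1: [0, 0, 2, 6]
R5 ← R5 − R1: [0, 0, -3, -9]
R3 ← R3 + (6)·R2: [0, 0, 0, 0]
R4 ← R4 − (2)·R2: [0, 0, 0, 0]
R5 ← R5 + (3)·R2: [0, 0, 0, 0]
Echelon form has 2 nonzero rows, so rank(B) = 2.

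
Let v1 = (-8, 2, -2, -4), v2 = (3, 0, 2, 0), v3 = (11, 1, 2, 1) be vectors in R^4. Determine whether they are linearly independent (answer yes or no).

yes

Form the matrix with these vectors as rows and row reduce.
R2 ← R2 + (3/8)·R1: [0, 3/4, 5/4, -3/2]
R3 ← R3 + (11/8)·R1: [0, 15/4, -3/4, -9/2]
R3 ← R3 − (5)·R2: [0, 0, -7, 3]
3 nonzero rows, so the 3 vectors span a space of dimension 3.
Since 3 = 3, the vectors are linearly independent.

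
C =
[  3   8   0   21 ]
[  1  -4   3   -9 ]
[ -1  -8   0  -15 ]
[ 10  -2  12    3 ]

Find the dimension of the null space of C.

1

Row reduce to echelon form.
R2 ← R2 − (1/3)·R1: [0, -20/3, 3, -16]
R3 ← R3 + (1/3)·R1: [0, -16/3, 0, -8]
R4 ← R4 − (10/3)·R1: [0, -86/3, 12, -67]
R3 ← R3 − (4/5)·R2: [0, 0, -12/5, 24/5]
R4 ← R4 − (43/10)·R2: [0, 0, -9/10, 9/5]
R4 ← R4 − (3/8)·R3: [0, 0, 0, 0]
3 nonzero rows, so rank(C) = 3.
C has 4 columns; by rank–nullity, nullity = 4 − 3 = 1.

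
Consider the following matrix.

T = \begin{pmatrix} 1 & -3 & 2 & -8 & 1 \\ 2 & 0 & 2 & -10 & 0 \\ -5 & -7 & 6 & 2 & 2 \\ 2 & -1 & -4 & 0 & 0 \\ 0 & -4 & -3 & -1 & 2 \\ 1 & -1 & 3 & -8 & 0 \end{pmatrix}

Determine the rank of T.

Row reduce to echelon form.
R2 ← R2 − (2)·R1: [0, 6, -2, 6, -2]
R3 ← R3 + (5)·R1: [0, -22, 16, -38, 7]
R4 ← R4 − (2)·R1: [0, 5, -8, 16, -2]
R6 ← R6 − R1: [0, 2, 1, 0, -1]
R3 ← R3 + (11/3)·R2: [0, 0, 26/3, -16, -1/3]
R4 ← R4 − (5/6)·R2: [0, 0, -19/3, 11, -1/3]
R5 ← R5 + (2/3)·R2: [0, 0, -13/3, 3, 2/3]
R6 ← R6 − (1/3)·R2: [0, 0, 5/3, -2, -1/3]
R4 ← R4 + (19/26)·R3: [0, 0, 0, -9/13, -15/26]
R5 ← R5 + (1/2)·R3: [0, 0, 0, -5, 1/2]
R6 ← R6 − (5/26)·R3: [0, 0, 0, 14/13, -7/26]
R5 ← R5 − (65/9)·R4: [0, 0, 0, 0, 14/3]
R6 ← R6 + (14/9)·R4: [0, 0, 0, 0, -7/6]
R6 ← R6 + (1/4)·R5: [0, 0, 0, 0, 0]
Echelon form has 5 nonzero rows, so rank(T) = 5.

5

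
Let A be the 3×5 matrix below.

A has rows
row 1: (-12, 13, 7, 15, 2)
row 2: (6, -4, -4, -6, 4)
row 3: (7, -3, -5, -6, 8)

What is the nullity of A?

3

Row reduce to echelon form.
R2 ← R2 + (1/2)·R1: [0, 5/2, -1/2, 3/2, 5]
R3 ← R3 + (7/12)·R1: [0, 55/12, -11/12, 11/4, 55/6]
R3 ← R3 − (11/6)·R2: [0, 0, 0, 0, 0]
2 nonzero rows, so rank(A) = 2.
A has 5 columns; by rank–nullity, nullity = 5 − 2 = 3.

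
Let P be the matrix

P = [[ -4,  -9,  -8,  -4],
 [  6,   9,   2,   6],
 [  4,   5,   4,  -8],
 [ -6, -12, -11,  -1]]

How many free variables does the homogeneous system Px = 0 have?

Row reduce to echelon form.
R2 ← R2 + (3/2)·R1: [0, -9/2, -10, 0]
R3 ← R3 + R1: [0, -4, -4, -12]
R4 ← R4 − (3/2)·R1: [0, 3/2, 1, 5]
R3 ← R3 − (8/9)·R2: [0, 0, 44/9, -12]
R4 ← R4 + (1/3)·R2: [0, 0, -7/3, 5]
R4 ← R4 + (21/44)·R3: [0, 0, 0, -8/11]
4 nonzero rows, so rank(P) = 4.
P has 4 columns; by rank–nullity, nullity = 4 − 4 = 0.

0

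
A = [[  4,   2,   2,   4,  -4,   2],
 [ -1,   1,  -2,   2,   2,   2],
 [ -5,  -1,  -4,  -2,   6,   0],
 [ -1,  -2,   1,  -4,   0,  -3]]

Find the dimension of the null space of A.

Row reduce to echelon form.
R2 ← R2 + (1/4)·R1: [0, 3/2, -3/2, 3, 1, 5/2]
R3 ← R3 + (5/4)·R1: [0, 3/2, -3/2, 3, 1, 5/2]
R4 ← R4 + (1/4)·R1: [0, -3/2, 3/2, -3, -1, -5/2]
R3 ← R3 − R2: [0, 0, 0, 0, 0, 0]
R4 ← R4 + R2: [0, 0, 0, 0, 0, 0]
2 nonzero rows, so rank(A) = 2.
A has 6 columns; by rank–nullity, nullity = 6 − 2 = 4.

4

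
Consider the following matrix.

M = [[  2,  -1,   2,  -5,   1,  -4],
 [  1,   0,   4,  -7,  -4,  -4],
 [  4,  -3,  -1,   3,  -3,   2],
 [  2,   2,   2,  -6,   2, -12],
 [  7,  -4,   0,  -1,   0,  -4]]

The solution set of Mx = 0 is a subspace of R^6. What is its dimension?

Row reduce to echelon form.
R2 ← R2 − (1/2)·R1: [0, 1/2, 3, -9/2, -9/2, -2]
R3 ← R3 − (2)·R1: [0, -1, -5, 13, -5, 10]
R4 ← R4 − R1: [0, 3, 0, -1, 1, -8]
R5 ← R5 − (7/2)·R1: [0, -1/2, -7, 33/2, -7/2, 10]
R3 ← R3 + (2)·R2: [0, 0, 1, 4, -14, 6]
R4 ← R4 − (6)·R2: [0, 0, -18, 26, 28, 4]
R5 ← R5 + R2: [0, 0, -4, 12, -8, 8]
R4 ← R4 + (18)·R3: [0, 0, 0, 98, -224, 112]
R5 ← R5 + (4)·R3: [0, 0, 0, 28, -64, 32]
R5 ← R5 − (2/7)·R4: [0, 0, 0, 0, 0, 0]
4 nonzero rows, so rank(M) = 4.
M has 6 columns; by rank–nullity, nullity = 6 − 4 = 2.

2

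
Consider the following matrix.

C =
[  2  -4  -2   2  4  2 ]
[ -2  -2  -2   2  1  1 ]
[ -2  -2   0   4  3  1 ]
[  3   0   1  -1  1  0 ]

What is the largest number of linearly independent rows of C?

Row reduce to echelon form.
R2 ← R2 + R1: [0, -6, -4, 4, 5, 3]
R3 ← R3 + R1: [0, -6, -2, 6, 7, 3]
R4 ← R4 − (3/2)·R1: [0, 6, 4, -4, -5, -3]
R3 ← R3 − R2: [0, 0, 2, 2, 2, 0]
R4 ← R4 + R2: [0, 0, 0, 0, 0, 0]
Echelon form has 3 nonzero rows, so rank(C) = 3.
The rank gives the maximum number of linearly independent rows: 3.

3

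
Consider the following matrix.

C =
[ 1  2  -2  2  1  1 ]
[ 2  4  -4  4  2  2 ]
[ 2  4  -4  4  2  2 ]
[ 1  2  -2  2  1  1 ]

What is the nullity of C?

5

Row reduce to echelon form.
R2 ← R2 − (2)·R1: [0, 0, 0, 0, 0, 0]
R3 ← R3 − (2)·R1: [0, 0, 0, 0, 0, 0]
R4 ← R4 − R1: [0, 0, 0, 0, 0, 0]
1 nonzero row, so rank(C) = 1.
C has 6 columns; by rank–nullity, nullity = 6 − 1 = 5.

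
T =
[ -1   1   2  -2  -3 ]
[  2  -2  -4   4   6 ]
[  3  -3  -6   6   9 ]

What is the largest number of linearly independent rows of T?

1

Row reduce to echelon form.
R2 ← R2 + (2)·R1: [0, 0, 0, 0, 0]
R3 ← R3 + (3)·R1: [0, 0, 0, 0, 0]
Echelon form has 1 nonzero row, so rank(T) = 1.
The rank gives the maximum number of linearly independent rows: 1.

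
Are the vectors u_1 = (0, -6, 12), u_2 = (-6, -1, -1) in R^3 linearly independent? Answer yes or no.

Form the matrix with these vectors as rows and row reduce.
Swap R1 ↔ R2
2 nonzero rows, so the 2 vectors span a space of dimension 2.
Since 2 = 2, the vectors are linearly independent.

yes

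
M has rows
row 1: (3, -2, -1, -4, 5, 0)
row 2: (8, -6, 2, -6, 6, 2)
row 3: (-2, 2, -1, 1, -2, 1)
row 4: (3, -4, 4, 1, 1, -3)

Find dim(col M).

Row reduce to echelon form.
R2 ← R2 − (8/3)·R1: [0, -2/3, 14/3, 14/3, -22/3, 2]
R3 ← R3 + (2/3)·R1: [0, 2/3, -5/3, -5/3, 4/3, 1]
R4 ← R4 − R1: [0, -2, 5, 5, -4, -3]
R3 ← R3 + R2: [0, 0, 3, 3, -6, 3]
R4 ← R4 − (3)·R2: [0, 0, -9, -9, 18, -9]
R4 ← R4 + (3)·R3: [0, 0, 0, 0, 0, 0]
Echelon form has 3 nonzero rows, so rank(M) = 3.
The column space has dimension equal to the rank: 3.

3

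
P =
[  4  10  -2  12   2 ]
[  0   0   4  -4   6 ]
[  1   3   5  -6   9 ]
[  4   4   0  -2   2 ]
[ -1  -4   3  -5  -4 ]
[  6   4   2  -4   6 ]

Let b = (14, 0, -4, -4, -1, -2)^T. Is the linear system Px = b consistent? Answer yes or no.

Row reduce the augmented matrix [P | b].
R3 ← R3 − (1/4)·R1: [0, 1/2, 11/2, -9, 17/2, -15/2]
R4 ← R4 − R1: [0, -6, 2, -14, 0, -18]
R5 ← R5 + (1/4)·R1: [0, -3/2, 5/2, -2, -7/2, 5/2]
R6 ← R6 − (3/2)·R1: [0, -11, 5, -22, 3, -23]
Swap R2 ↔ R3
R4 ← R4 + (12)·R2: [0, 0, 68, -122, 102, -108]
R5 ← R5 + (3)·R2: [0, 0, 19, -29, 22, -20]
R6 ← R6 + (22)·R2: [0, 0, 126, -220, 190, -188]
R4 ← R4 − (17)·R3: [0, 0, 0, -54, 0, -108]
R5 ← R5 − (19/4)·R3: [0, 0, 0, -10, -13/2, -20]
R6 ← R6 − (63/2)·R3: [0, 0, 0, -94, 1, -188]
R5 ← R5 − (5/27)·R4: [0, 0, 0, 0, -13/2, 0]
R6 ← R6 − (47/27)·R4: [0, 0, 0, 0, 1, 0]
R6 ← R6 + (2/13)·R5: [0, 0, 0, 0, 0, 0]
The echelon form has 5 nonzero rows, and every pivot lies in the first 5 columns, so rank(P) = rank([P|b]) = 5.
The system is consistent.

yes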